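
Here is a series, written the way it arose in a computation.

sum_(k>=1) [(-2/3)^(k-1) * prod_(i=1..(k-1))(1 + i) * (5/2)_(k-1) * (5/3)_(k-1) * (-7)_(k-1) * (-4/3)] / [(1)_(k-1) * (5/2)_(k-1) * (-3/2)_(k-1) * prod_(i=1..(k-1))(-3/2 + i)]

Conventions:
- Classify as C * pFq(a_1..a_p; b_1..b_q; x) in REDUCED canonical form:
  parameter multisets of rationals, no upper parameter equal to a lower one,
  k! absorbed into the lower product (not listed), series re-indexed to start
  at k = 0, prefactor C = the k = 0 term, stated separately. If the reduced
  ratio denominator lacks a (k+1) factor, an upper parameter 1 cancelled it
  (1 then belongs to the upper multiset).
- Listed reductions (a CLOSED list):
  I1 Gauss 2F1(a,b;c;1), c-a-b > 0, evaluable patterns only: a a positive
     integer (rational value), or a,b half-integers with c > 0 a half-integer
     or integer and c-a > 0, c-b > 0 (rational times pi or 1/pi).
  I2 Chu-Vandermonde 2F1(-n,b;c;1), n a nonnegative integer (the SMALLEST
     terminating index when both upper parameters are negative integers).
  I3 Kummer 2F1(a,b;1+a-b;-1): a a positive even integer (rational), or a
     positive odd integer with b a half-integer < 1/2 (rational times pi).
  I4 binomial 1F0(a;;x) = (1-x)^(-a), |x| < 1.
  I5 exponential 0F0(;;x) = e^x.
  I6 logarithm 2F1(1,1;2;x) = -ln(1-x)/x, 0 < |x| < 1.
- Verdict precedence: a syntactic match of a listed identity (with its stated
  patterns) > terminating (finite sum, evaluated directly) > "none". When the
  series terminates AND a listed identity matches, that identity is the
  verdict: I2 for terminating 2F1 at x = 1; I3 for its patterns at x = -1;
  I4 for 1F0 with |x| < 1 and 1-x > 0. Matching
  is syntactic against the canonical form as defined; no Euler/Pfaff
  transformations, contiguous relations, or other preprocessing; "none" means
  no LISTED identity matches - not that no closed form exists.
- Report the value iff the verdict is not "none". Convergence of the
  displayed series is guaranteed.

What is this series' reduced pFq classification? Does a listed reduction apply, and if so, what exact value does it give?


First insight: t_0 being -4/3, the parameter 5/2 appears in both the upper and lower lists and cancels.
Adjacent-term ratio: r(k) = (-2/3) * (k-7) (k+5/3) (k+2) / [(k-3/2) (k-1/2) (k+1)] - rational in k. x = (-2/3); t_0 = -4/3; negate the roots.

The series (x = -2/3) is 3F2: upper {-7, 5/3, 2}, lower {-3/2, -1/2}, prefactor -4/3. Verdict: terminating (-7 upstairs). 8 nonzero terms in all; added directly. Hence: 2264501171906516/3486784401.


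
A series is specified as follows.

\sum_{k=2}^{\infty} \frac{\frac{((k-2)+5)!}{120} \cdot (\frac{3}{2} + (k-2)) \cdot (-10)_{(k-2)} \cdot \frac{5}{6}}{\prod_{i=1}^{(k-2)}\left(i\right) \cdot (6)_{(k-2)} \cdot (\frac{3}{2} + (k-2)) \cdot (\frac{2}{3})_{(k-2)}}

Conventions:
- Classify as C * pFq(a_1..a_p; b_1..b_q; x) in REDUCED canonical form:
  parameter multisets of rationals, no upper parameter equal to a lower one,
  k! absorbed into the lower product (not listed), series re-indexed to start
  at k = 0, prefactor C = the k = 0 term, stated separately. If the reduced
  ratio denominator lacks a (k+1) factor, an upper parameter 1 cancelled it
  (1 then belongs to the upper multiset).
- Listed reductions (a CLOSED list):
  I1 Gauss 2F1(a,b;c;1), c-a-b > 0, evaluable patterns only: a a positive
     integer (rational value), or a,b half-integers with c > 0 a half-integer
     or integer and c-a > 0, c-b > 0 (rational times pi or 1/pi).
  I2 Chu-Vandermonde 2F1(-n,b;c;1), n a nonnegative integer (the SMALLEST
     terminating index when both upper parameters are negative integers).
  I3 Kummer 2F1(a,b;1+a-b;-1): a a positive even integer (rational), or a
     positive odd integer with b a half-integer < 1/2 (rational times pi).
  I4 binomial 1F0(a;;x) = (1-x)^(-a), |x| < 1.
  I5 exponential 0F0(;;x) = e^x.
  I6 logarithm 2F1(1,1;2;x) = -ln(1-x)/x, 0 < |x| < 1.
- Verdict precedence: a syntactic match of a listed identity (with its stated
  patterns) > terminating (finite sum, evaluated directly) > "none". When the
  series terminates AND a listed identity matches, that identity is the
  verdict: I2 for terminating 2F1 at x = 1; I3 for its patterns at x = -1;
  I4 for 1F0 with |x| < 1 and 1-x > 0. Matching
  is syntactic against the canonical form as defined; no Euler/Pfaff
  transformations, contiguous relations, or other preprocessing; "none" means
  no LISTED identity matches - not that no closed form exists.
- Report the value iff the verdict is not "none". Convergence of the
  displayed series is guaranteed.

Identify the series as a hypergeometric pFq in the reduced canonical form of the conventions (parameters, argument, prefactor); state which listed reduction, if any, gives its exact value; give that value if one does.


Canonical form: C = \frac{5}{6} times 1F1 with upper {-10}, lower {\frac{2}{3}}, x = 1. Verdict: terminating - upper parameter -10 makes this a finite sum (last index 10), evaluated exactly. Its exact value is \frac{10692658507}{12452943360}.

Structural cue: t_0 being \frac{5}{6}, the factor k + 3/2 cancels (top and bottom), leaving C = 5/6, x = 1.
Term ratio: r(k) = 1 * (k-10) / [(k+\frac{2}{3}) (k+1)] - rational in k. x = 1; t_0 = \frac{5}{6}; negate the roots.


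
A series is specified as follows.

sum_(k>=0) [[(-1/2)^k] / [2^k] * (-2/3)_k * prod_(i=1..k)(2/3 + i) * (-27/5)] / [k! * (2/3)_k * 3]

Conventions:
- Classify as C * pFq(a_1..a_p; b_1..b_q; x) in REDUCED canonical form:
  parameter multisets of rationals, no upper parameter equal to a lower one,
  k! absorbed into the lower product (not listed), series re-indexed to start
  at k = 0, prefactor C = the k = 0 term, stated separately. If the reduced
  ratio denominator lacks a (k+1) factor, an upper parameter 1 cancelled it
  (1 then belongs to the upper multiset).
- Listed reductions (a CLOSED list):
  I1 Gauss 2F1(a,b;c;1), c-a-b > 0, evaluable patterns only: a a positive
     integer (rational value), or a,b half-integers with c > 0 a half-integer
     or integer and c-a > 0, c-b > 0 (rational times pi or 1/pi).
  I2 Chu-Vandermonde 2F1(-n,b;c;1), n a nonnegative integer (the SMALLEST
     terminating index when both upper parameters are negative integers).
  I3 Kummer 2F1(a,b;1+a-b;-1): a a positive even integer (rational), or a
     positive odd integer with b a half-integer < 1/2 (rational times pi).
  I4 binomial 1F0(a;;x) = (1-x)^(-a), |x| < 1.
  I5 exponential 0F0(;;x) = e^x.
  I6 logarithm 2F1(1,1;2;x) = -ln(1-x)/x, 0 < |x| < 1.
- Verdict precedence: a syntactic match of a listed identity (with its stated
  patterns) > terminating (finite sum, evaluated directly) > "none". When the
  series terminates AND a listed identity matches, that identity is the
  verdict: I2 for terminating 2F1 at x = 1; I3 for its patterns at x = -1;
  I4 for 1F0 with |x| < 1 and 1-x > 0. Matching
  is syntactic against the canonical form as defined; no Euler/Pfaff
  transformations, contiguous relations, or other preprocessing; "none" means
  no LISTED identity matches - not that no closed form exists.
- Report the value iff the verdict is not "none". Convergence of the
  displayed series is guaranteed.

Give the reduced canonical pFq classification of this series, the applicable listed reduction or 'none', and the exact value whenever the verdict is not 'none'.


Structural cue: x = (-1/4) and the two k-th powers (C = -9/5, x = -1/4) combine into one argument.
Adjacent-term ratio: r(k) = (-1/4) * (k-2/3) (k+5/3) / [(k+2/3) (k+1)] ; factor over Q: parameters, x = (-1/4), and C = -9/5.

At argument -1/4: a 2F1 with upper {-2/3, 5/3}, lower {2/3}, scaled by C = -9/5. Verdict: none - at argument -1/4 the multisets {-2/3, 5/3} ; {2/3} match no listed identity.


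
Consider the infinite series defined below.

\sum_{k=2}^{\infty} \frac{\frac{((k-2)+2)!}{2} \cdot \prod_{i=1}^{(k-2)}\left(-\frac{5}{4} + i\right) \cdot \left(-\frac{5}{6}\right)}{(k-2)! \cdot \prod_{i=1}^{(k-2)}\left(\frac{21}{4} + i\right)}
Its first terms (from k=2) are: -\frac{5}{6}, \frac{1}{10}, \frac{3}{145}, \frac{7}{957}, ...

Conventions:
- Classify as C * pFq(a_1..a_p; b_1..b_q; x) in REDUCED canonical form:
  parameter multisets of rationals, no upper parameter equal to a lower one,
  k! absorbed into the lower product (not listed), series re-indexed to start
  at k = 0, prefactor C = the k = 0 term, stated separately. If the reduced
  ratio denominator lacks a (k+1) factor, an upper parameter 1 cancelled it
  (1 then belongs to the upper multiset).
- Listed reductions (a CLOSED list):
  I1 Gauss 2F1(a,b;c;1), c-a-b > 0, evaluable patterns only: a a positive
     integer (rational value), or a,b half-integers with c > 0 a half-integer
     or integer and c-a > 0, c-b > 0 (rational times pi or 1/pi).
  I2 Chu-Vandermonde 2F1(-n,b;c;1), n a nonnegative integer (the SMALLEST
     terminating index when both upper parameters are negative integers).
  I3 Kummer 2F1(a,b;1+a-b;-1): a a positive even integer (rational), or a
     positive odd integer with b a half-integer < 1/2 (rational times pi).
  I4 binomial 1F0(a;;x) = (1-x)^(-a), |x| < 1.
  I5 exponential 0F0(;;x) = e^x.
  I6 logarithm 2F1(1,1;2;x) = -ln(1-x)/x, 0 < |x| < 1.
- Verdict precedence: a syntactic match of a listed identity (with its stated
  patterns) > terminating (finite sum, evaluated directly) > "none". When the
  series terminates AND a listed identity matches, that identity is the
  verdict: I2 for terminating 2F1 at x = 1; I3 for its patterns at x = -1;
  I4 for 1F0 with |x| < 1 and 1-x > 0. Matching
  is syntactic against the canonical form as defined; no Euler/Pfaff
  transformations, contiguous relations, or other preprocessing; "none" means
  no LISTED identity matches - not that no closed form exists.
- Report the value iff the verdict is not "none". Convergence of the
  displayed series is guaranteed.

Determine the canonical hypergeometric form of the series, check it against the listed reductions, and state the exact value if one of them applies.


This is -\frac{5}{6} * 2F1(-\frac{1}{4}, 3; \frac{25}{4}; 1) in reduced canonical form. Verdict: Gauss's theorem (I1) fires (x = 1: the Gamma ratio telescopes since c-a-b = 7/2 > 0 and a = 3 in Z>0). Hence: -\frac{1105}{1584}.

First insight: with t_0 = -\frac{5}{6}, the factorial ratio (C = -5/6, x = 1) (k+a-1)!/(a-1)! is a rising factorial (a)_k.
Adjacent-term ratio: r(k) = 1 * (k-\frac{1}{4}) (k+3) / [(k+\frac{25}{4}) (k+1)] ; factor over Q: parameters, x = 1, and C = -\frac{5}{6}.


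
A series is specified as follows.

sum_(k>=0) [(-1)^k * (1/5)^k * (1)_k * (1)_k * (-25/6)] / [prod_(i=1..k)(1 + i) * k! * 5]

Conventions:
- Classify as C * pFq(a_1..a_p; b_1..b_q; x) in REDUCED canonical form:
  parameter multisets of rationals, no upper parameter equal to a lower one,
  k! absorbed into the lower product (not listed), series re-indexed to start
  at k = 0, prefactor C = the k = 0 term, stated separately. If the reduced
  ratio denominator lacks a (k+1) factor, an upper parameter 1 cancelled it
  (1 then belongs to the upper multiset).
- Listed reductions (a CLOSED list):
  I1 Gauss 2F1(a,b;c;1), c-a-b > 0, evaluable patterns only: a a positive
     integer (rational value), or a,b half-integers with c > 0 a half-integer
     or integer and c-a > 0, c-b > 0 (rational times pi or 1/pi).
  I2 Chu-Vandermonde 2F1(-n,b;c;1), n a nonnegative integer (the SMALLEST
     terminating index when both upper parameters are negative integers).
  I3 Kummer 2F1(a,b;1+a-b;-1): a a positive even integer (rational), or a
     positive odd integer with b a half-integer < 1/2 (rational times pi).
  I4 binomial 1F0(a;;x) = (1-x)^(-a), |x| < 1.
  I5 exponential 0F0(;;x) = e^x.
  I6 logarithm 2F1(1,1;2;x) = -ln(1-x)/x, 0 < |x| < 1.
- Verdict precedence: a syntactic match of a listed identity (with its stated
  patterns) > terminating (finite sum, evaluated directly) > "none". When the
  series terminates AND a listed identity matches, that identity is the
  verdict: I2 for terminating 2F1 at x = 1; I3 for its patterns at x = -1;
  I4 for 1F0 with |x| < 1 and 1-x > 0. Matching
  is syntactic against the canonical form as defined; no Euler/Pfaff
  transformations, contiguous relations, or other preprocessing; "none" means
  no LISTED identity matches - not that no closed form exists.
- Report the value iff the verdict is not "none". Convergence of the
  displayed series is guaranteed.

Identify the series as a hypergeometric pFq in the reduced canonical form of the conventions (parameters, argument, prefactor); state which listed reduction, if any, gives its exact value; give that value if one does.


At argument -1/5: a 2F1 with upper {1, 1}, lower {2}, scaled by C = -5/6. Verdict: logarithm (I6) matches (the logarithm: parameters (1,1;2), x = -1/5). Hence: (-25/6) * ln(6/5).

Key observation: t_0 = -5/6 here, and the (-1)^k factor (prefactor -5/6) folds into the argument's sign.
Term ratio: r(k) = (-1/5) * (k+1) (k+1) / [(k+2) (k+1)] - rational; roots negated = parameters, x = (-1/5), C = -5/6.


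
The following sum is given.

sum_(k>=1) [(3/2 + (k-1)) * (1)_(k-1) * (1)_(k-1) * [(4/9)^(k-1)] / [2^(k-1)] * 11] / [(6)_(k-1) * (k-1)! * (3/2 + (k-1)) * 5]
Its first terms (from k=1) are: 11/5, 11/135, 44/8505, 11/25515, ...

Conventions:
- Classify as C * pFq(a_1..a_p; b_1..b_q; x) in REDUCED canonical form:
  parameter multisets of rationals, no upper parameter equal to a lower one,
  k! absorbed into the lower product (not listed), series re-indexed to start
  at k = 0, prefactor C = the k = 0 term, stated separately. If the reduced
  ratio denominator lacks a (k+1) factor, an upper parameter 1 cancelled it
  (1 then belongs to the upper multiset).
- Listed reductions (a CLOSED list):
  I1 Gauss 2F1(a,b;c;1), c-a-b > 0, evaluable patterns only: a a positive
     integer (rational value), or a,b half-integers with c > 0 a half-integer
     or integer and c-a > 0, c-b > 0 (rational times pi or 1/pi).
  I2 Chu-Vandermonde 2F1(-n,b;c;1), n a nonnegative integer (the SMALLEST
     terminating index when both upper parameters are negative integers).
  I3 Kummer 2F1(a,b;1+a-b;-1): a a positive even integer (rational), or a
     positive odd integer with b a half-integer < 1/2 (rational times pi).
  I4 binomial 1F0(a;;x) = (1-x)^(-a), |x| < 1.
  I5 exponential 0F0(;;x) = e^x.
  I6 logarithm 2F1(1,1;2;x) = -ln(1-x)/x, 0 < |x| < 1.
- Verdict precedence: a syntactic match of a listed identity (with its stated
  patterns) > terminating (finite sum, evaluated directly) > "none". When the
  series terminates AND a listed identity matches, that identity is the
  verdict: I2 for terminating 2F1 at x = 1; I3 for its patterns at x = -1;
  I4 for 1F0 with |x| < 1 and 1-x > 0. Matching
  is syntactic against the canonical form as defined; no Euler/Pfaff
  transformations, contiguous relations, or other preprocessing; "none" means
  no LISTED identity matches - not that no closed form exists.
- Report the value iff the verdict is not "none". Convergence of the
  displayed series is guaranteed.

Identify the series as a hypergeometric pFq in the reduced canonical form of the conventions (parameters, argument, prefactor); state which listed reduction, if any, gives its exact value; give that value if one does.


x = 2/9 here; the reduced form reads 2F1, upper {1, 1}, lower {6}, C = 11/5. Verdict: none - at argument 2/9 the multisets {1, 1} ; {6} match no listed identity.

Key observation: x = (2/9) and the two k-th powers (prefactor 11/5) combine into one argument.
Consecutive-term ratio: r(k) = (2/9) * (k+1) (k+1) / [(k+6) (k+1)] - rational in k, leading ratio (2/9); with t_0 = 11/5, classification follows.


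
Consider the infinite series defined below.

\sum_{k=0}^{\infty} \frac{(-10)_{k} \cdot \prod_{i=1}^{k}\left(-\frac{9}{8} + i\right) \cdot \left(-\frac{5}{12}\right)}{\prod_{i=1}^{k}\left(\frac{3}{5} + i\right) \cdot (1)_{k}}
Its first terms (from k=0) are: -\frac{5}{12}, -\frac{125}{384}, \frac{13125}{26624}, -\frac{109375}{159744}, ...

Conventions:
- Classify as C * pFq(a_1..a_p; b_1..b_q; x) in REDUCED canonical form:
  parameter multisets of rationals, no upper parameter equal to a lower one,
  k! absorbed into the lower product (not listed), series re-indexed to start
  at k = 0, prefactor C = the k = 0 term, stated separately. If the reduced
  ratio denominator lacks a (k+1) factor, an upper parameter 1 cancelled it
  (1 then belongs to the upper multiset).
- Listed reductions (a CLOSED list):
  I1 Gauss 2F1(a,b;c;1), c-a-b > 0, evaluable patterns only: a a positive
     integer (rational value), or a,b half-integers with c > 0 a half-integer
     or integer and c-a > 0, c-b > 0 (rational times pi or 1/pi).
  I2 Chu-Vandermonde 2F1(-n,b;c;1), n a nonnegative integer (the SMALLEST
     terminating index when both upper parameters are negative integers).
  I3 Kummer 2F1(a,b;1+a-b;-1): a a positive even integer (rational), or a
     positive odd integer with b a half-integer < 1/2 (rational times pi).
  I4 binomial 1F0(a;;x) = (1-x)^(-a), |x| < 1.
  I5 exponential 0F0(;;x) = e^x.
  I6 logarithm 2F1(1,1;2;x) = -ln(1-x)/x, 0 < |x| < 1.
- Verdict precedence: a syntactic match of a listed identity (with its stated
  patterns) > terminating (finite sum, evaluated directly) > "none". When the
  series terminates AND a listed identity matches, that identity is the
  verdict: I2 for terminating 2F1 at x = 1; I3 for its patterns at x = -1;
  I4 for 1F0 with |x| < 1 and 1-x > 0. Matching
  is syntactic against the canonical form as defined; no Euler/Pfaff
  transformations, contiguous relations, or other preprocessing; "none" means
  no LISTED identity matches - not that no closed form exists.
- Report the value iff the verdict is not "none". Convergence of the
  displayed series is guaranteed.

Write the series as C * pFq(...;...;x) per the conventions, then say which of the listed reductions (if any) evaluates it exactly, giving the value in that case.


This is -\frac{5}{12} * 2F1(-10, -\frac{1}{8}; \frac{8}{5}; 1) in reduced canonical form. Verdict (x = 1): Vandermonde's identity (I2) applies (terminating 2F1 at x = 1 with n = 10, b = -1/8, c = \frac{8}{5}). Value: -\frac{209847616493821545}{380879623954628608}.

The tell: from the first term -\frac{5}{12}: the running product (C = -5/12) telescopes to a rising factorial.
Ratio: r(k) = 1 * (k-10) (k-\frac{1}{8}) / [(k+\frac{8}{5}) (k+1)] - poly over poly, x = 1 from leading terms; C = -\frac{5}{12} at k = 0.


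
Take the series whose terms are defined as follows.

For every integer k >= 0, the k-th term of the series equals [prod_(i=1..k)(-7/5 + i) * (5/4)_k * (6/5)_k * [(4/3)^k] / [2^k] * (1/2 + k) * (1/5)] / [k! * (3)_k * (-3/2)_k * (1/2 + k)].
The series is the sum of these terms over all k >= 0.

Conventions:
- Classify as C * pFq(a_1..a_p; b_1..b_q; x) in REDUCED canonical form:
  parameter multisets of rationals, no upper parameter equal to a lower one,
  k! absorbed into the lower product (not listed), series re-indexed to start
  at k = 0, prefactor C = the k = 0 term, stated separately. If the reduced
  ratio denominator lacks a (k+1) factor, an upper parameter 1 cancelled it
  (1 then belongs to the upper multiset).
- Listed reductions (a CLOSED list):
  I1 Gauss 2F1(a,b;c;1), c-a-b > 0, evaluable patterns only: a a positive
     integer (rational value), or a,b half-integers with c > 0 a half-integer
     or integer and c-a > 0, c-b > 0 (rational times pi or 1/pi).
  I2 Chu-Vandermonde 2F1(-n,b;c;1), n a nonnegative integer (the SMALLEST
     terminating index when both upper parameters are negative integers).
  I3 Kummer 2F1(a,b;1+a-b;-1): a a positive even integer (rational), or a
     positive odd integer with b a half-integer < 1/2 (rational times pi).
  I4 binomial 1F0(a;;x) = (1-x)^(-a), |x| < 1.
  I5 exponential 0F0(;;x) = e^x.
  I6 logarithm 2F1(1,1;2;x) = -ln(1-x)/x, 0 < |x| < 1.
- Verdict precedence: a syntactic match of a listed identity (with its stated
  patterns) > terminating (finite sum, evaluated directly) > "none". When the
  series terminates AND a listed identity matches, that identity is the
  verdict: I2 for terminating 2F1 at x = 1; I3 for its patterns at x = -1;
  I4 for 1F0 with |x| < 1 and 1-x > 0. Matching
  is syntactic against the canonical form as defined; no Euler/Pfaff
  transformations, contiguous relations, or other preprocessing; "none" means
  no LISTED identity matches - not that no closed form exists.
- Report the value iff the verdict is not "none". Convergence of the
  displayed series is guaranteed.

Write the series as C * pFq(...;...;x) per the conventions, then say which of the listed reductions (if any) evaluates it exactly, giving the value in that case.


Classification (C = 1/5): 3F2 with upper {-2/5, 6/5, 5/4}, lower {-3/2, 3}, argument x = 2/3. Verdict: none here - no I1-I6 shape fits x = 2/3 with lower {-3/2, 3}.

Key observation: from the first term 1/5: the two k-th powers (prefactor 1/5) combine into one argument.
Term ratio: r(k) = (2/3) * (k-2/5) (k+6/5) (k+5/4) / [(k-3/2) (k+3) (k+1)] - rational in k, leading ratio (2/3); with t_0 = 1/5, classification follows.


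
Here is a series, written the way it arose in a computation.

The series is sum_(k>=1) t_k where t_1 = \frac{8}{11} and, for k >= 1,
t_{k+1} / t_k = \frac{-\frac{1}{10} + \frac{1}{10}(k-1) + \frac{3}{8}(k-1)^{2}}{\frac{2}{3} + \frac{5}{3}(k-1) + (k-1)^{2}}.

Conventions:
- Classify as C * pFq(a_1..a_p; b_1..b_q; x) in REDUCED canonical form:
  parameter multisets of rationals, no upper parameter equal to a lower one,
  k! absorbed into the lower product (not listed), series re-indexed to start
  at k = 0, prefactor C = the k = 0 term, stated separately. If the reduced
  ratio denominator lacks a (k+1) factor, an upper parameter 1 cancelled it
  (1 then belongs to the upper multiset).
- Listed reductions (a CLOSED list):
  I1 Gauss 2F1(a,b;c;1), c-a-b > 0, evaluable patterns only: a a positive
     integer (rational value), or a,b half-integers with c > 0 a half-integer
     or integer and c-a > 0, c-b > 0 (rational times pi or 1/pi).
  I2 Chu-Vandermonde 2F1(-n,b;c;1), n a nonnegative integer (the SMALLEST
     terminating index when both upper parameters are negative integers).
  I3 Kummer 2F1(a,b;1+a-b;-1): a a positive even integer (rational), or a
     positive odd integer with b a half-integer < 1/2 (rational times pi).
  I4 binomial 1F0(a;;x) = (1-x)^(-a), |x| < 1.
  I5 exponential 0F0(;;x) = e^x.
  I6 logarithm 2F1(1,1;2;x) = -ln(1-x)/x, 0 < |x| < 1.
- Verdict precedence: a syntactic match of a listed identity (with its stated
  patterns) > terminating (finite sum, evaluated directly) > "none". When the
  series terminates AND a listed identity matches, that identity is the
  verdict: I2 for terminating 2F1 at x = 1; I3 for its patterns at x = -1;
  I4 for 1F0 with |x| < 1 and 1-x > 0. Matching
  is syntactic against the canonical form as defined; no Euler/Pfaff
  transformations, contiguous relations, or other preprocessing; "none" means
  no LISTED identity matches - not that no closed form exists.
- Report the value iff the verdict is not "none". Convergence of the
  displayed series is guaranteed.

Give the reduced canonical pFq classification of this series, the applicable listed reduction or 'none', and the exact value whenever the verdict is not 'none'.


This is \frac{8}{11} * 1F0(-\frac{2}{5}; -; \frac{3}{8}) in reduced canonical form. Verdict at x = \frac{3}{8}: the binomial series (I4) matches (the 1F0 binomial series: exponent 2/5, x = \frac{3}{8}). Sum: \frac{8}{11} \cdot \left(\frac{5}{8}\right)^{\frac{2}{5}}.

Structural cue: t_0 being \frac{8}{11}, the ratio is unreduced: k + 2/3 divides both sides (prefactor 8/11).
Step ratio: r(k) = \frac{3}{8} * (k-\frac{2}{5}) / [(k+1)] ; factor over Q: parameters, x = \frac{3}{8}, and C = \frac{8}{11}.


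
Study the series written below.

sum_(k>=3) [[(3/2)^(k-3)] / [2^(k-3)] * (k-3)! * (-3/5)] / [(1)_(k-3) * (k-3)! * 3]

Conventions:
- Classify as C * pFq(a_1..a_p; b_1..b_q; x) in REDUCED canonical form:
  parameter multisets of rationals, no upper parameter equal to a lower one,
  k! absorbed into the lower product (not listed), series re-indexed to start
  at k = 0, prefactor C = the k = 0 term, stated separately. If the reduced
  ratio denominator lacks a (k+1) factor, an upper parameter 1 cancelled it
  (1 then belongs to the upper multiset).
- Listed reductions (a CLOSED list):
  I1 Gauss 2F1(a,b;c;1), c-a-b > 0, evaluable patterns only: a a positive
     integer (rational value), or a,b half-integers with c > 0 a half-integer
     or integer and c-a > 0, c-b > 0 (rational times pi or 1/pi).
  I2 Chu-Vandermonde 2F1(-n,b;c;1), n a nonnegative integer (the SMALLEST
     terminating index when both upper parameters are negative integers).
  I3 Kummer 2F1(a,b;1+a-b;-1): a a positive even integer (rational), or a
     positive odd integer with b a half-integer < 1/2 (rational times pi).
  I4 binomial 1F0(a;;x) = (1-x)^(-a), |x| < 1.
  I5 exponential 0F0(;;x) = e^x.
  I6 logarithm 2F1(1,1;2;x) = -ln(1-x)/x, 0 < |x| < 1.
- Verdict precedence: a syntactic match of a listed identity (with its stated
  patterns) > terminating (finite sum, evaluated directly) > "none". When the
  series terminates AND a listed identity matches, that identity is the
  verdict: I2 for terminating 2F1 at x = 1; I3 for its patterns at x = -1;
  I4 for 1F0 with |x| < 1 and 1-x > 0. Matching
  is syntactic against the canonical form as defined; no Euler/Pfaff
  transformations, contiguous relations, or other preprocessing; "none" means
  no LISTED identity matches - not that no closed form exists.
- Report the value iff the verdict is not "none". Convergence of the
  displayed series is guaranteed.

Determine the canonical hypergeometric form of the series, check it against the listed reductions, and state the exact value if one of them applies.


With C = -1/5: the canonical form is 0F0(-; -; 3/4). Verdict: exponential (I5) fires (the 0F0 exponential series at x = 3/4). Sum: (-1/5) * e^(3/4).

Key observation: from the first term -1/5: the parameter 1 appears in both the upper and lower lists and cancels.
Consecutive-term ratio: r(k) = (3/4) * 1 / [(k+1)] ; factor over Q: parameters, x = (3/4), and C = -1/5.


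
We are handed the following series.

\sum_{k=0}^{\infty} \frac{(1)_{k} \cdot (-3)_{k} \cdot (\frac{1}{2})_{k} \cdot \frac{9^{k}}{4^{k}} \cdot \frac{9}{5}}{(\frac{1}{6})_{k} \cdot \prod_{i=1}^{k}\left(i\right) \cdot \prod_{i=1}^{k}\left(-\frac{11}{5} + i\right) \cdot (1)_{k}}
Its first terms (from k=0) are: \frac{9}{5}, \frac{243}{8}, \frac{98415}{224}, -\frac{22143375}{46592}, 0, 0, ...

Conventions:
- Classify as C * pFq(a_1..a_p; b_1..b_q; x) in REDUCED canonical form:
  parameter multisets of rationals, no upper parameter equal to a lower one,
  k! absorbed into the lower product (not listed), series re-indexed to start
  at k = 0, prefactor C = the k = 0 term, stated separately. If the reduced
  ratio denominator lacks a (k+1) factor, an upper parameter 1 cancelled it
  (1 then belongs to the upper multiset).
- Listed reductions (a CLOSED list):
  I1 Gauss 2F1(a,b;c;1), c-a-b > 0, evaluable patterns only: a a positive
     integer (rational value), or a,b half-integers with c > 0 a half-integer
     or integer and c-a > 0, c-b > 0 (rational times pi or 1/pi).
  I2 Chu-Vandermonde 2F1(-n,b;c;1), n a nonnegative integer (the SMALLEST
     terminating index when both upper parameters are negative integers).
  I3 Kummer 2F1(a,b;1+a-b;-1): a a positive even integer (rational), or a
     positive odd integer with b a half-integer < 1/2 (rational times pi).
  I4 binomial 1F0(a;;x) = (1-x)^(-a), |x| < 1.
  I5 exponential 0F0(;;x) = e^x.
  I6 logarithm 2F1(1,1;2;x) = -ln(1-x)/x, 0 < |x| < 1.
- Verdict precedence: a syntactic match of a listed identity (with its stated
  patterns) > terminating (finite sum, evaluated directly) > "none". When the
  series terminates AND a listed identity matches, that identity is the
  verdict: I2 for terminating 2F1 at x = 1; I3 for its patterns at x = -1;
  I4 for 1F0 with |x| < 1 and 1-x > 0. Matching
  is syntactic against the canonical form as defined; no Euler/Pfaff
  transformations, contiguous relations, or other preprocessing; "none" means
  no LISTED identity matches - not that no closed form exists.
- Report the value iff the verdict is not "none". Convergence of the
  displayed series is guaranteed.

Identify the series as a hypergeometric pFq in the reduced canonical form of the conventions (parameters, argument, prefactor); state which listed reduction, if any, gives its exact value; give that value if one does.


Canonical form: C = \frac{9}{5} times 2F2 with upper {-3, \frac{1}{2}}, lower {-\frac{6}{5}, \frac{1}{6}}, x = \frac{9}{4}. Verdict: terminating. With -3 upstairs the series is a 4-term polynomial sum; evaluated term by term. Its exact value is -\frac{869787}{232960}.

Key step: from the first term \frac{9}{5}: the lower running product (C = 9/5, x = 9/4) is a rising factorial.
Term ratio: r(k) = \frac{9}{4} * (k-3) (k+\frac{1}{2}) / [(k-\frac{6}{5}) (k+\frac{1}{6}) (k+1)] - rational in k. x = \frac{9}{4}; t_0 = \frac{9}{5}; negate the roots.


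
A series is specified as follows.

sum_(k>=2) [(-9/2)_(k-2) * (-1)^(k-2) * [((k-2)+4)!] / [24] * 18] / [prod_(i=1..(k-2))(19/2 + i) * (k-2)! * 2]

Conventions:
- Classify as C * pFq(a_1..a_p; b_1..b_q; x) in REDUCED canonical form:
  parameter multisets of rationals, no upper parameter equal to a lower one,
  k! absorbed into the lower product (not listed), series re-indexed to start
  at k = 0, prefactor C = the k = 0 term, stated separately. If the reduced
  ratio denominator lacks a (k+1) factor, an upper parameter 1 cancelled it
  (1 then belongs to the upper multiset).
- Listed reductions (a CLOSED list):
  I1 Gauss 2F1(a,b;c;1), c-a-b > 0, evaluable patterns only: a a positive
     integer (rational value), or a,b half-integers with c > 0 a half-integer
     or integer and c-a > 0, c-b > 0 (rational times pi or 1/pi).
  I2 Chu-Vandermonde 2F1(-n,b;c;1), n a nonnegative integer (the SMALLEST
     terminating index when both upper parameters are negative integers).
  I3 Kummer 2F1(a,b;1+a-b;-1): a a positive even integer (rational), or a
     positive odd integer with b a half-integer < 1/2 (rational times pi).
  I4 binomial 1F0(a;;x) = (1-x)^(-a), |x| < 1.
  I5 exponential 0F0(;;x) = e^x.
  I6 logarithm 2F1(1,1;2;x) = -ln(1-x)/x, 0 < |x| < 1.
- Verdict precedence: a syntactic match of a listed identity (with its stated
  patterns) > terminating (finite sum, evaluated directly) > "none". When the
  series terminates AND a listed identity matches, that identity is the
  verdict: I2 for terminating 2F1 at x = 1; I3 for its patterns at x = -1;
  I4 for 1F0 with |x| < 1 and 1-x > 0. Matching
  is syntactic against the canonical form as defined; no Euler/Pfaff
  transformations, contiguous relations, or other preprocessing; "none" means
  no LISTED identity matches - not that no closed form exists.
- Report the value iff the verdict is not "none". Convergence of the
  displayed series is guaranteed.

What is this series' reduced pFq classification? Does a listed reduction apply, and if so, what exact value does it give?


With C = 9: the canonical form is 2F1(-9/2, 5; 21/2; -1). Verdict: Kummer (I3) matches (x = -1; c = 21/2 equals 1+a-b for upper {-9/2, 5}: listed pattern). Its exact value is (18706545/1048576) * pi.

Structural cue: t_0 being 9, the lower running product (C = 9, x = -1) is a rising factorial.
Term ratio: r(k) = (-1) * (k-9/2) (k+5) / [(k+21/2) (k+1)] ; factor over Q: parameters, x = (-1), and C = 9.


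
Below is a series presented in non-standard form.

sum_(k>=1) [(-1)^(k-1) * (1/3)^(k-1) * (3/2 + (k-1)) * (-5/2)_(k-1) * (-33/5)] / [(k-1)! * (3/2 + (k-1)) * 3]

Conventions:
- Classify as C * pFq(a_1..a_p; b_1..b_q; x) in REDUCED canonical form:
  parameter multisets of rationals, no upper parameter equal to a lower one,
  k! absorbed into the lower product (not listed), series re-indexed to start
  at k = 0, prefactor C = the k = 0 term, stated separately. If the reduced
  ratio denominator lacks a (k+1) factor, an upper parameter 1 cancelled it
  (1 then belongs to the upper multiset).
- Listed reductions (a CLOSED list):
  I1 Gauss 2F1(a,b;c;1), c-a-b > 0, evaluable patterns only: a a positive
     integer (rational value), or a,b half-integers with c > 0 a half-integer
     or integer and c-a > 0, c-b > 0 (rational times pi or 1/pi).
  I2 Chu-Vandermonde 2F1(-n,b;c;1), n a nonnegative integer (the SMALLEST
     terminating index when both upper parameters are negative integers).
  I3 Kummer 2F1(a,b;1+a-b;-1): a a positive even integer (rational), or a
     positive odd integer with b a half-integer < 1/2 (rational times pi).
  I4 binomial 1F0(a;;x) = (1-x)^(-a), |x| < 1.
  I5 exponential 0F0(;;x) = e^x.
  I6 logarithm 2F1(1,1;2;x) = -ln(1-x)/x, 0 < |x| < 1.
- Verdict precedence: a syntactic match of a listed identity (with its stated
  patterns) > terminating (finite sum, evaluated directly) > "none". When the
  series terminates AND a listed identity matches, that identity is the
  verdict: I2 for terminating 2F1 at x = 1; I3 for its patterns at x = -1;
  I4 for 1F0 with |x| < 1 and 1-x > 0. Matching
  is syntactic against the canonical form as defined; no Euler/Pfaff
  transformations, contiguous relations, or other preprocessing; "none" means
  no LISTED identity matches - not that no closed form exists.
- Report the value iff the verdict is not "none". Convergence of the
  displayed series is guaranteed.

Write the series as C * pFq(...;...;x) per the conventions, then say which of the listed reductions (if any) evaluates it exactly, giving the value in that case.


First insight: t_0 being -11/5, the (-1)^k factor (C = -11/5, x = -1/3) folds into the argument's sign.
Ratio: r(k) = (-1/3) * (k-5/2) / [(k+1)] - rational in k, leading ratio (-1/3); with t_0 = -11/5, classification follows.

Canonical form: C = -11/5 times 1F0 with upper {-5/2}, lower {-}, x = -1/3. Verdict: binomial (I4) matches (the 1F0 binomial series: exponent 5/2, x = -1/3). Exact value: (-11/5) * (4/3)^(5/2).


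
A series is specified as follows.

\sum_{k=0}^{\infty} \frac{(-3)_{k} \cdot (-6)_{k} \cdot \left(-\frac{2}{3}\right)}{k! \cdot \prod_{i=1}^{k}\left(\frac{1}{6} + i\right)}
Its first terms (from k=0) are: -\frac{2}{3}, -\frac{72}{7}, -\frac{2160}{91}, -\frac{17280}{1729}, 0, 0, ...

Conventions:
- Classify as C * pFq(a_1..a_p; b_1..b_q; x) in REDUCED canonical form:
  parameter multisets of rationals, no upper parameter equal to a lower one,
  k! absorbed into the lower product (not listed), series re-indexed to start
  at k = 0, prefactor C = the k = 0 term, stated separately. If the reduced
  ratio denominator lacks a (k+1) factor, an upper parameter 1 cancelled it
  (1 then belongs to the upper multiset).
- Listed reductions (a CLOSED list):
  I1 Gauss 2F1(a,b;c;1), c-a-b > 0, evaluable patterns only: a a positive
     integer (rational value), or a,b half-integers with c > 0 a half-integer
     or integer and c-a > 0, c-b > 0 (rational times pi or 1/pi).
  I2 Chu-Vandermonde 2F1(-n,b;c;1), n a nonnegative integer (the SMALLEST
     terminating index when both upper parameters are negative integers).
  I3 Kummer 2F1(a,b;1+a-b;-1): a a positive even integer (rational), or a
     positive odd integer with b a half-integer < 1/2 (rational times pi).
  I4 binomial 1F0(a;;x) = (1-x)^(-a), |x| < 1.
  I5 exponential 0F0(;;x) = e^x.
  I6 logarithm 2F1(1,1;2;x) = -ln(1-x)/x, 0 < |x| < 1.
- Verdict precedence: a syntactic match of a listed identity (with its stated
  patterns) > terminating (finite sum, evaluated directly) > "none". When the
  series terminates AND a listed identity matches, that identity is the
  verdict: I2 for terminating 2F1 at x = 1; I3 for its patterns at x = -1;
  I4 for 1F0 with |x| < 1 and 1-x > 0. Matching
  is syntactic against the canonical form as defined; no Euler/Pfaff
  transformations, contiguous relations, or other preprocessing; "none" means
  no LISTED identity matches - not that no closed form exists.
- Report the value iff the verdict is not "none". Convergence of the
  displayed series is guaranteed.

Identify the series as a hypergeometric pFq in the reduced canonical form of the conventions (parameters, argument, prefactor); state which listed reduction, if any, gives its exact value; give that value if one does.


Key observation: t_0 = -\frac{2}{3} here, and the lower running product (C = -2/3, x = 1) is a rising factorial.
Ratio: r(k) = 1 * (k-6) (k-3) / [(k+\frac{7}{6}) (k+1)] - rational in k. x = 1; t_0 = -\frac{2}{3}; negate the roots.

x = 1 here; the reduced form reads 2F1, upper {-6, -3}, lower {\frac{7}{6}}, C = -\frac{2}{3}. Verdict: Vandermonde's identity (I2) fires (terminating 2F1 at x = 1 with n = 3, b = -6, c = \frac{7}{6}). Sum: -\frac{33110}{741}.


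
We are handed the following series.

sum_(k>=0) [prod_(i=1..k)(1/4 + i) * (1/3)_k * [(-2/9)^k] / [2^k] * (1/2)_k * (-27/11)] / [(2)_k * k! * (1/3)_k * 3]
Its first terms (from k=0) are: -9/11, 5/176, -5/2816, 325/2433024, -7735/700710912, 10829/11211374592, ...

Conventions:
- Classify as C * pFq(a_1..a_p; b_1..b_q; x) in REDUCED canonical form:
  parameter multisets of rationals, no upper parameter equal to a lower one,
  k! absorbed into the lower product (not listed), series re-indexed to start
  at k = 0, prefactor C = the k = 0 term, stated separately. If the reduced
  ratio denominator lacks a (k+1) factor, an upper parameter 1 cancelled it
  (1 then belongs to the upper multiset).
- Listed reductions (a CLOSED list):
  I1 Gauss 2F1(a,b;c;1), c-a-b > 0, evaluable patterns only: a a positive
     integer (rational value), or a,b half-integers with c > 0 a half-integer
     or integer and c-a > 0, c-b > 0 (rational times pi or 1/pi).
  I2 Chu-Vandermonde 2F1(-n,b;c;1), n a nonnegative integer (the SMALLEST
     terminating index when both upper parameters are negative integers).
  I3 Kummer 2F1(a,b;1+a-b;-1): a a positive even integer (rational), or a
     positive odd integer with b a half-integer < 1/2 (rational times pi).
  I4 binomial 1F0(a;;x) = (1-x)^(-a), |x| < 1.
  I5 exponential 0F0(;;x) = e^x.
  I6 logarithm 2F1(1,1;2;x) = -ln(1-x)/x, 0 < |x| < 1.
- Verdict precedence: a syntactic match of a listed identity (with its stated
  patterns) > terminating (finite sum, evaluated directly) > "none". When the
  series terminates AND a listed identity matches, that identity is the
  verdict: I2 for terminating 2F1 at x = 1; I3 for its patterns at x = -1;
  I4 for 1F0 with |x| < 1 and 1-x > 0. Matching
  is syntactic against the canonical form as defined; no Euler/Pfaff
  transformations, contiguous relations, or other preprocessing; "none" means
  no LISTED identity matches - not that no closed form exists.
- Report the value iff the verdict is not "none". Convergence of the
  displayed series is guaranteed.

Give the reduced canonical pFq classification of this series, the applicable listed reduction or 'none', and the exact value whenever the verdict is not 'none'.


The series (x = -1/9) is 2F1: upper {1/2, 5/4}, lower {2}, prefactor -9/11. Verdict: none. Every listed pattern misses the 2F1 form at -1/9, upper {1/2, 5/4}.

Key step: with t_0 = -9/11, the parameter 1/3 appears in both the upper and lower lists and cancels.
Adjacent-term ratio: r(k) = (-1/9) * (k+1/2) (k+5/4) / [(k+2) (k+1)] ; factor over Q: parameters, x = (-1/9), and C = -9/11.


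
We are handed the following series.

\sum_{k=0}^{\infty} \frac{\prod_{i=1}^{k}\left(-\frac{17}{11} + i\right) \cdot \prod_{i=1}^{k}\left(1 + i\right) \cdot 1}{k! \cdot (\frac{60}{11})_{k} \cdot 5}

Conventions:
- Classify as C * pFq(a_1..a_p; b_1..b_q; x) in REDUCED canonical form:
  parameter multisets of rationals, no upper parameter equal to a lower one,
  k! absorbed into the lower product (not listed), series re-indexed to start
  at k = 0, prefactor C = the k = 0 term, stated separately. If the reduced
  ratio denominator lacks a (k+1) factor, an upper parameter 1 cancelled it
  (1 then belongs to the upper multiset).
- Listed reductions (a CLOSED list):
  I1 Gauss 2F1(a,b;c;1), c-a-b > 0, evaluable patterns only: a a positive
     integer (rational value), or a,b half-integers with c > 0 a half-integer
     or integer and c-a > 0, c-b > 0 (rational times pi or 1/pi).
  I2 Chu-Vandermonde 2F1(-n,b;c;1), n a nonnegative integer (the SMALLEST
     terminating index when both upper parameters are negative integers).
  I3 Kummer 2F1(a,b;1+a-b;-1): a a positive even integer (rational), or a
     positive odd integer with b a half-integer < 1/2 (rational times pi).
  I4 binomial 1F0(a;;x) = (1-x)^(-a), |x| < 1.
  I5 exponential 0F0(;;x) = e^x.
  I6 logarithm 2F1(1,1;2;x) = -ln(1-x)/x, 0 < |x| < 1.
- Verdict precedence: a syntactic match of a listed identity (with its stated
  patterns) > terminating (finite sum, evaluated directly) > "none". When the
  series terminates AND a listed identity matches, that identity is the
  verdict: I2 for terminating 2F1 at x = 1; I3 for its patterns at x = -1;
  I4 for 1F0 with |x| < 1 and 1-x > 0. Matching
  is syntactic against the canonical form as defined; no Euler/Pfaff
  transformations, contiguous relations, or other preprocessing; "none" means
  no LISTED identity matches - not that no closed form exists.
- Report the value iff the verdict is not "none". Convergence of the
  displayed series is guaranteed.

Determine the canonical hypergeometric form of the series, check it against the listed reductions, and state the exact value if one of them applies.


The tell: t_0 = \frac{1}{5} here, and the running product (C = 1/5, x = 1) telescopes to a rising factorial.
Adjacent-term ratio: r(k) = 1 * (k-\frac{6}{11}) (k+2) / [(k+\frac{60}{11}) (k+1)] - rational in k, leading ratio 1; with t_0 = \frac{1}{5}, classification follows.

Prefactor \frac{1}{5}, argument 1: 2F1 with upper {-\frac{6}{11}, 2} over lower {\frac{60}{11}}. Verdict at x = 1: the Gauss summation I1 matches (x = 1: the Gamma ratio telescopes since c-a-b = 4 > 0 and a = 2 in Z>0). Exact value: \frac{931}{6050}.
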